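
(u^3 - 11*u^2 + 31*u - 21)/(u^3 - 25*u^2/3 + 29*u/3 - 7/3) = 3*(u - 3)/(3*u - 1)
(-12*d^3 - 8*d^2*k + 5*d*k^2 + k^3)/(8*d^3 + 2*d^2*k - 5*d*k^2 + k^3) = (-6*d - k)/(4*d - k)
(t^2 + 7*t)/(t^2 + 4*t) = (t + 7)/(t + 4)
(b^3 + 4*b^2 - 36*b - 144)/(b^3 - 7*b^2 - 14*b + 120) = (b + 6)/(b - 5)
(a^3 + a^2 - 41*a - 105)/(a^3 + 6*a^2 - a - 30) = (a - 7)/(a - 2)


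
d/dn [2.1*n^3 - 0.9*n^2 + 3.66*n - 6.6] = 6.3*n^2 - 1.8*n + 3.66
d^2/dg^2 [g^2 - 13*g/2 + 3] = 2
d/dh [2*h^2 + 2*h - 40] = 4*h + 2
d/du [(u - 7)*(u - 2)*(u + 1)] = 3*u^2 - 16*u + 5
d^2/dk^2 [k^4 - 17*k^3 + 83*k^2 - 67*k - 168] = 12*k^2 - 102*k + 166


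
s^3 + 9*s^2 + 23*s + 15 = (s + 1)*(s + 3)*(s + 5)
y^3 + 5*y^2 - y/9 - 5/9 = (y - 1/3)*(y + 1/3)*(y + 5)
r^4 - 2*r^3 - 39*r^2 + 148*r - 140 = (r - 5)*(r - 2)^2*(r + 7)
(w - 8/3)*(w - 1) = w^2 - 11*w/3 + 8/3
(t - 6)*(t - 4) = t^2 - 10*t + 24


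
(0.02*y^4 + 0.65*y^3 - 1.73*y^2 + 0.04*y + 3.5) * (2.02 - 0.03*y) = -0.0006*y^5 + 0.0209*y^4 + 1.3649*y^3 - 3.4958*y^2 - 0.0242*y + 7.07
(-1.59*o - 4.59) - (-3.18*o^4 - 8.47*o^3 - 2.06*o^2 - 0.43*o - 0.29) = 3.18*o^4 + 8.47*o^3 + 2.06*o^2 - 1.16*o - 4.3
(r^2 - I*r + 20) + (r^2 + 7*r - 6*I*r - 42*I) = 2*r^2 + 7*r - 7*I*r + 20 - 42*I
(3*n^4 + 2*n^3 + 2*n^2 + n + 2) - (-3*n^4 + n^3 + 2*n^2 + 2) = 6*n^4 + n^3 + n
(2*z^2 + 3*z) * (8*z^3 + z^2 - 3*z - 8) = 16*z^5 + 26*z^4 - 3*z^3 - 25*z^2 - 24*z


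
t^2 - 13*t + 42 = (t - 7)*(t - 6)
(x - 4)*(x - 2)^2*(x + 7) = x^4 - x^3 - 36*x^2 + 124*x - 112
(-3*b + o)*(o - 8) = -3*b*o + 24*b + o^2 - 8*o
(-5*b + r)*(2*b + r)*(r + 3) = -10*b^2*r - 30*b^2 - 3*b*r^2 - 9*b*r + r^3 + 3*r^2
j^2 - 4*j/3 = j*(j - 4/3)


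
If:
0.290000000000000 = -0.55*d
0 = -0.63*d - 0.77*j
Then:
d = -0.53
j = 0.43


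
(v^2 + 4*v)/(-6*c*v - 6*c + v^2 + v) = v*(v + 4)/(-6*c*v - 6*c + v^2 + v)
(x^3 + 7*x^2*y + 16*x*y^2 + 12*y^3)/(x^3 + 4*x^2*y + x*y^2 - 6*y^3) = (x + 2*y)/(x - y)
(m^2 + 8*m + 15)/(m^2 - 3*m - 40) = (m + 3)/(m - 8)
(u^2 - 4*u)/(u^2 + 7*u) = (u - 4)/(u + 7)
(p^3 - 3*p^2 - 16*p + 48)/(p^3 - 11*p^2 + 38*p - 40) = (p^2 + p - 12)/(p^2 - 7*p + 10)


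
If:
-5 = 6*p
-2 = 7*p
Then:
No Solution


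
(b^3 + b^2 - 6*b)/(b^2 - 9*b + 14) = b*(b + 3)/(b - 7)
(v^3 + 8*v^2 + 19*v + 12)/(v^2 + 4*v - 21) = (v^3 + 8*v^2 + 19*v + 12)/(v^2 + 4*v - 21)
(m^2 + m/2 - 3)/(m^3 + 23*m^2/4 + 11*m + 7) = 2*(2*m - 3)/(4*m^2 + 15*m + 14)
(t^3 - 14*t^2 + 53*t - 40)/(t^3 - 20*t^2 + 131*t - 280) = (t - 1)/(t - 7)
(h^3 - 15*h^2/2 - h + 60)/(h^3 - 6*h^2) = 1 - 3/(2*h) - 10/h^2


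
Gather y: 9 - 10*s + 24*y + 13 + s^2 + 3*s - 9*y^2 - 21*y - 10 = s^2 - 7*s - 9*y^2 + 3*y + 12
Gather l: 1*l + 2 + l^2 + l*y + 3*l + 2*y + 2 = l^2 + l*(y + 4) + 2*y + 4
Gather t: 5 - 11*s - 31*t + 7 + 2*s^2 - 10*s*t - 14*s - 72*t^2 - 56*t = 2*s^2 - 25*s - 72*t^2 + t*(-10*s - 87) + 12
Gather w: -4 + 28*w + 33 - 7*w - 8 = 21*w + 21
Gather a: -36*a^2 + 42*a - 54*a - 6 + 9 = -36*a^2 - 12*a + 3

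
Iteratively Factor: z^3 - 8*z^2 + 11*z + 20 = (z - 5)*(z^2 - 3*z - 4) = (z - 5)*(z - 4)*(z + 1)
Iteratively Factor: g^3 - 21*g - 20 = (g - 5)*(g^2 + 5*g + 4) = (g - 5)*(g + 4)*(g + 1)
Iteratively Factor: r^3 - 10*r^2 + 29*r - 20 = (r - 5)*(r^2 - 5*r + 4) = (r - 5)*(r - 4)*(r - 1)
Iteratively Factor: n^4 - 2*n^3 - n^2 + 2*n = (n - 2)*(n^3 - n) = n*(n - 2)*(n^2 - 1) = n*(n - 2)*(n - 1)*(n + 1)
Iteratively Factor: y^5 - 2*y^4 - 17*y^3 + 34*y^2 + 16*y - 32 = (y - 4)*(y^4 + 2*y^3 - 9*y^2 - 2*y + 8) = (y - 4)*(y - 2)*(y^3 + 4*y^2 - y - 4) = (y - 4)*(y - 2)*(y - 1)*(y^2 + 5*y + 4) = (y - 4)*(y - 2)*(y - 1)*(y + 1)*(y + 4)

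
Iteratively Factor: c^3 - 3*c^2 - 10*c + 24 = (c - 4)*(c^2 + c - 6) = (c - 4)*(c - 2)*(c + 3)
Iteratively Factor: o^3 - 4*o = (o - 2)*(o^2 + 2*o) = (o - 2)*(o + 2)*(o)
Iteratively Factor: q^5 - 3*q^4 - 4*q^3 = (q)*(q^4 - 3*q^3 - 4*q^2) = q^2*(q^3 - 3*q^2 - 4*q) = q^2*(q + 1)*(q^2 - 4*q) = q^3*(q + 1)*(q - 4)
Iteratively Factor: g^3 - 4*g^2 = (g)*(g^2 - 4*g) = g^2*(g - 4)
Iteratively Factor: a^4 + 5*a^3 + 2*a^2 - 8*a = (a + 2)*(a^3 + 3*a^2 - 4*a) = (a + 2)*(a + 4)*(a^2 - a) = a*(a + 2)*(a + 4)*(a - 1)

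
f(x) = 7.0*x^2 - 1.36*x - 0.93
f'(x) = 14.0*x - 1.36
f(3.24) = 68.15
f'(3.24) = 44.00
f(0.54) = 0.38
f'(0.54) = 6.20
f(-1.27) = 12.09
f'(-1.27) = -19.14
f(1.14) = 6.62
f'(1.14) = 14.60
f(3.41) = 75.83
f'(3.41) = 46.38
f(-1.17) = 10.24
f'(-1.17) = -17.74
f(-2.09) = 32.49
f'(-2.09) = -30.62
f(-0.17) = -0.50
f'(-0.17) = -3.74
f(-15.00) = 1594.47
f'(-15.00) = -211.36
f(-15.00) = 1594.47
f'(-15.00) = -211.36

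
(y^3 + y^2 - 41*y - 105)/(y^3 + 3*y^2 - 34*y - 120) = (y^2 - 4*y - 21)/(y^2 - 2*y - 24)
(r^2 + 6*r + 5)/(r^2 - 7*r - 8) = (r + 5)/(r - 8)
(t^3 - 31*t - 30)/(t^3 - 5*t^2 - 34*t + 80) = (t^2 - 5*t - 6)/(t^2 - 10*t + 16)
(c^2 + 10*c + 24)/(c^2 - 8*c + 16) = (c^2 + 10*c + 24)/(c^2 - 8*c + 16)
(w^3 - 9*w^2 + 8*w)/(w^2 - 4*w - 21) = w*(-w^2 + 9*w - 8)/(-w^2 + 4*w + 21)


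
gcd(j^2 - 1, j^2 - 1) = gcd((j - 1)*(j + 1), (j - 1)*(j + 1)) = j^2 - 1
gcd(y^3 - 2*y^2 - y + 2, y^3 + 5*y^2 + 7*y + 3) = y + 1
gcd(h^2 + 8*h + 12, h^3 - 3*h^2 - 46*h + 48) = h + 6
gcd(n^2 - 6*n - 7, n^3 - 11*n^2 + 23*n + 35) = n^2 - 6*n - 7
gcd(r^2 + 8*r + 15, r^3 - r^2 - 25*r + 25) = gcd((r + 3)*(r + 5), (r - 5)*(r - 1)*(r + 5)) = r + 5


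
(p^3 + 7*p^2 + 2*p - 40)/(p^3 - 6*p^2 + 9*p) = (p^3 + 7*p^2 + 2*p - 40)/(p*(p^2 - 6*p + 9))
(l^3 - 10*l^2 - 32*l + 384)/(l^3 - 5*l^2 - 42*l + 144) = (l - 8)/(l - 3)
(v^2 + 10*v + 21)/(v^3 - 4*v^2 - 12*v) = (v^2 + 10*v + 21)/(v*(v^2 - 4*v - 12))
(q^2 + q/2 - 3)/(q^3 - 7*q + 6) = (q^2 + q/2 - 3)/(q^3 - 7*q + 6)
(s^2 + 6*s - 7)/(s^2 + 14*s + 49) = (s - 1)/(s + 7)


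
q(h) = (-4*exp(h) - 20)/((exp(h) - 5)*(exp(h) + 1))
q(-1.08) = 3.42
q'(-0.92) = -0.42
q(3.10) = -0.27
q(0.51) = 3.00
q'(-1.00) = -0.41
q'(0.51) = 0.37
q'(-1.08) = -0.40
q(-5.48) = 3.99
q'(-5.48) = -0.01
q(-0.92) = 3.36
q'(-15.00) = 0.00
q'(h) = -(-4*exp(h) - 20)*exp(h)/((exp(h) - 5)*(exp(h) + 1)^2) - (-4*exp(h) - 20)*exp(h)/((exp(h) - 5)^2*(exp(h) + 1)) - 4*exp(h)/((exp(h) - 5)*(exp(h) + 1)) = 4*(exp(2*h) + 10*exp(h) - 15)*exp(h)/(exp(4*h) - 8*exp(3*h) + 6*exp(2*h) + 40*exp(h) + 25)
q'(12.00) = 0.00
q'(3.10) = 0.39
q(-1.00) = 3.39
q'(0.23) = -0.06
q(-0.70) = 3.26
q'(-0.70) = -0.43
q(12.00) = 0.00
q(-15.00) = 4.00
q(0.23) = 2.96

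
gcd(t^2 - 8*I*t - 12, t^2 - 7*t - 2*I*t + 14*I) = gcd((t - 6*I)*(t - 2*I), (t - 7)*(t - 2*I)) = t - 2*I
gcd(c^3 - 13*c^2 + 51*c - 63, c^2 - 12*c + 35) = c - 7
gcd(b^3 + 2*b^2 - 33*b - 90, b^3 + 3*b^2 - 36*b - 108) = b^2 - 3*b - 18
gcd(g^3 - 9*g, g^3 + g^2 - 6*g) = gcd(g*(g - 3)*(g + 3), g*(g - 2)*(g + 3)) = g^2 + 3*g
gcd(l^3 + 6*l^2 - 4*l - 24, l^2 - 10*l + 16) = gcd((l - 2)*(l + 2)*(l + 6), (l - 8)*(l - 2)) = l - 2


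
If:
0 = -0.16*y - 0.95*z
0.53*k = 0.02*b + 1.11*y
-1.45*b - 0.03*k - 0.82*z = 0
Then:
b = -0.307997984657392*z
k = -12.4467640748927*z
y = -5.9375*z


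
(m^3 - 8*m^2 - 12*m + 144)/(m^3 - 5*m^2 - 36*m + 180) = (m^2 - 2*m - 24)/(m^2 + m - 30)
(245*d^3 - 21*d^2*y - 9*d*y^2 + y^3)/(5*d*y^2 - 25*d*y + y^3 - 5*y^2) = (49*d^2 - 14*d*y + y^2)/(y*(y - 5))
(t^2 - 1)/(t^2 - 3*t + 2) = (t + 1)/(t - 2)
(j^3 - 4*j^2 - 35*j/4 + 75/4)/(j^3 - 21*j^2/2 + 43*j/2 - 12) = (2*j^2 - 5*j - 25)/(2*(j^2 - 9*j + 8))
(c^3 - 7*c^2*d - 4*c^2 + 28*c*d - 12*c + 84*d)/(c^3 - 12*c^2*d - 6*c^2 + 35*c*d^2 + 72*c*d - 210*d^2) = (c + 2)/(c - 5*d)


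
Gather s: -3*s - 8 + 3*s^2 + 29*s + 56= 3*s^2 + 26*s + 48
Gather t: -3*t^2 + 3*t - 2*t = -3*t^2 + t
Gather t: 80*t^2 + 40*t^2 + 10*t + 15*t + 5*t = 120*t^2 + 30*t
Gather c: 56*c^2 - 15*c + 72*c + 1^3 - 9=56*c^2 + 57*c - 8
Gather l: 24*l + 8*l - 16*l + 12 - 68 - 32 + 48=16*l - 40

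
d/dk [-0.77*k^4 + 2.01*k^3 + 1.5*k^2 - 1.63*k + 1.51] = -3.08*k^3 + 6.03*k^2 + 3.0*k - 1.63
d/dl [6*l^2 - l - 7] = 12*l - 1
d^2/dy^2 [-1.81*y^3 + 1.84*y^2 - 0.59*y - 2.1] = 3.68 - 10.86*y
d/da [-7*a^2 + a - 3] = 1 - 14*a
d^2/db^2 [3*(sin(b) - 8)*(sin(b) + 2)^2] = -27*sin(b)^3 + 48*sin(b)^2 + 102*sin(b) - 24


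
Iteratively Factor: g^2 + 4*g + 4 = (g + 2)*(g + 2)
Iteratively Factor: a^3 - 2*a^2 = (a)*(a^2 - 2*a) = a*(a - 2)*(a)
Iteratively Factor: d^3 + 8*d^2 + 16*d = (d + 4)*(d^2 + 4*d) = (d + 4)^2*(d)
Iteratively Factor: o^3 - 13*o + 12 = (o + 4)*(o^2 - 4*o + 3) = (o - 1)*(o + 4)*(o - 3)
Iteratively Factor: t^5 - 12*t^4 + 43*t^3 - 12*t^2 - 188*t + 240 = (t - 2)*(t^4 - 10*t^3 + 23*t^2 + 34*t - 120) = (t - 4)*(t - 2)*(t^3 - 6*t^2 - t + 30) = (t - 4)*(t - 2)*(t + 2)*(t^2 - 8*t + 15) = (t - 4)*(t - 3)*(t - 2)*(t + 2)*(t - 5)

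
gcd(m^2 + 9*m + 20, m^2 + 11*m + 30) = m + 5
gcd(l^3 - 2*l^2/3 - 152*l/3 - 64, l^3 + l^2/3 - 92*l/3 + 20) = l + 6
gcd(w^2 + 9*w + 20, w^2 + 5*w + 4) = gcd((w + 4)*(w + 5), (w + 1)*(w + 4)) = w + 4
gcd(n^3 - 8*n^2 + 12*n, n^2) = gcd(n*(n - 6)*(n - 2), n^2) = n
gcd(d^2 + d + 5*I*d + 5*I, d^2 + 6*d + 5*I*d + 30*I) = d + 5*I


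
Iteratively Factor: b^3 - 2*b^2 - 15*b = (b + 3)*(b^2 - 5*b) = b*(b + 3)*(b - 5)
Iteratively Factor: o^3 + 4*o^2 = (o)*(o^2 + 4*o) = o^2*(o + 4)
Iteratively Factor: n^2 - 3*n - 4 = (n + 1)*(n - 4)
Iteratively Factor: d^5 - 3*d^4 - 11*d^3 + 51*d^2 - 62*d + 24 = (d - 1)*(d^4 - 2*d^3 - 13*d^2 + 38*d - 24) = (d - 2)*(d - 1)*(d^3 - 13*d + 12) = (d - 3)*(d - 2)*(d - 1)*(d^2 + 3*d - 4) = (d - 3)*(d - 2)*(d - 1)^2*(d + 4)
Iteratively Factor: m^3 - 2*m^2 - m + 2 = (m - 2)*(m^2 - 1) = (m - 2)*(m - 1)*(m + 1)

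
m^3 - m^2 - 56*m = m*(m - 8)*(m + 7)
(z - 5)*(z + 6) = z^2 + z - 30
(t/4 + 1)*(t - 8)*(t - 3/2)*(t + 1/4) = t^4/4 - 21*t^3/16 - 219*t^2/32 + 83*t/8 + 3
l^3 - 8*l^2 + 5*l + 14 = (l - 7)*(l - 2)*(l + 1)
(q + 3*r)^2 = q^2 + 6*q*r + 9*r^2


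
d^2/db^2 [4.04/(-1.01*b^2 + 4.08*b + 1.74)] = (-8.242408*b^2 + 33.296064*b + 4.04*(2.02*b - 4.08)*(4.04*b - 8.16) + 14.199792)/(-1.01*b^2 + 4.08*b + 1.74)^3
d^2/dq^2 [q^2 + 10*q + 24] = 2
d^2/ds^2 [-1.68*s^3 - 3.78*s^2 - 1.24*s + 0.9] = -10.08*s - 7.56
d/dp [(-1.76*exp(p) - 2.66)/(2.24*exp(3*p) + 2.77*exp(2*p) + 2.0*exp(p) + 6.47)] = (7.8848*exp(3*p) + 22.7504*exp(2*p) + 14.7364*exp(p) - 6.0672)*exp(p)/(5.0176*exp(6*p) + 12.4096*exp(5*p) + 16.6329*exp(4*p) + 40.0656*exp(3*p) + 39.8438*exp(2*p) + 25.88*exp(p) + 41.8609)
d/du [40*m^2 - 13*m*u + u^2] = -13*m + 2*u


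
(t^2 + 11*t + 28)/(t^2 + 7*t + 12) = (t + 7)/(t + 3)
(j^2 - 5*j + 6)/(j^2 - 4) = (j - 3)/(j + 2)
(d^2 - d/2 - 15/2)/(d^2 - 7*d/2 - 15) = (d - 3)/(d - 6)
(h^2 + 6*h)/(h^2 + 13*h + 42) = h/(h + 7)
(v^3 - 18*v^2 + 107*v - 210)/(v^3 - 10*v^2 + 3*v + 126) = (v - 5)/(v + 3)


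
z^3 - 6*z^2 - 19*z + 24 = (z - 8)*(z - 1)*(z + 3)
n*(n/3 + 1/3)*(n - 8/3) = n^3/3 - 5*n^2/9 - 8*n/9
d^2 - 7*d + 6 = (d - 6)*(d - 1)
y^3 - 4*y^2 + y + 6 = (y - 3)*(y - 2)*(y + 1)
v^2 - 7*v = v*(v - 7)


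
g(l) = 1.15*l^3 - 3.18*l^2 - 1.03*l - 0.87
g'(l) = 3.45*l^2 - 6.36*l - 1.03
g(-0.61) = -1.69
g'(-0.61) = 4.13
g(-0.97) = -3.91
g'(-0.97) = 8.39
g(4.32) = 28.05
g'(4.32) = 35.88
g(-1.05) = -4.63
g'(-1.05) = 9.45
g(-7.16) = -578.64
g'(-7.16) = 221.37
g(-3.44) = -81.77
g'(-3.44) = 61.67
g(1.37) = -5.29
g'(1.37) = -3.27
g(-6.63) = -468.97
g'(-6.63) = 192.79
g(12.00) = 1516.05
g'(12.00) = 419.45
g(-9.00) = -1087.53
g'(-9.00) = 335.66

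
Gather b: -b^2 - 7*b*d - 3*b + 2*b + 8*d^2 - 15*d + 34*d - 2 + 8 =-b^2 + b*(-7*d - 1) + 8*d^2 + 19*d + 6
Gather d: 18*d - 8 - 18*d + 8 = 0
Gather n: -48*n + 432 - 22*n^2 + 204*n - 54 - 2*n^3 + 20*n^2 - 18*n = -2*n^3 - 2*n^2 + 138*n + 378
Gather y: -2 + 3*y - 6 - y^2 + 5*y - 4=-y^2 + 8*y - 12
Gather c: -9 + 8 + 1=0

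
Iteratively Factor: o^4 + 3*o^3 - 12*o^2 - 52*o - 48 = (o + 3)*(o^3 - 12*o - 16) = (o + 2)*(o + 3)*(o^2 - 2*o - 8) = (o + 2)^2*(o + 3)*(o - 4)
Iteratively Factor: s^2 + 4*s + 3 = (s + 1)*(s + 3)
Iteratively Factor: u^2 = (u)*(u)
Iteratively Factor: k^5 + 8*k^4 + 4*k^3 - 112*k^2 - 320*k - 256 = (k + 2)*(k^4 + 6*k^3 - 8*k^2 - 96*k - 128) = (k + 2)*(k + 4)*(k^3 + 2*k^2 - 16*k - 32) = (k + 2)^2*(k + 4)*(k^2 - 16) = (k - 4)*(k + 2)^2*(k + 4)*(k + 4)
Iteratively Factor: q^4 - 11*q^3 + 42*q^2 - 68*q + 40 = (q - 5)*(q^3 - 6*q^2 + 12*q - 8) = (q - 5)*(q - 2)*(q^2 - 4*q + 4) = (q - 5)*(q - 2)^2*(q - 2)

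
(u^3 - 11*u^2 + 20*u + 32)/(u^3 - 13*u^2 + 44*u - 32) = (u + 1)/(u - 1)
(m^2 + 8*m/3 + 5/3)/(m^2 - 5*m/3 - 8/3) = (3*m + 5)/(3*m - 8)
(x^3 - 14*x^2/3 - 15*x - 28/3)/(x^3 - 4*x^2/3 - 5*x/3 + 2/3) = (3*x^2 - 17*x - 28)/(3*x^2 - 7*x + 2)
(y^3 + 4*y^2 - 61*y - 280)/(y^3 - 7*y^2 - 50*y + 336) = (y + 5)/(y - 6)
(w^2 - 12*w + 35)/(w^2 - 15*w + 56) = (w - 5)/(w - 8)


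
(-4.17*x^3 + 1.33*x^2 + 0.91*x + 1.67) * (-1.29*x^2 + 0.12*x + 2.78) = 5.3793*x^5 - 2.2161*x^4 - 12.6069*x^3 + 1.6523*x^2 + 2.7302*x + 4.6426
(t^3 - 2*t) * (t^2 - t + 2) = t^5 - t^4 + 2*t^2 - 4*t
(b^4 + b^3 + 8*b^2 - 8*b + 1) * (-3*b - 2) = -3*b^5 - 5*b^4 - 26*b^3 + 8*b^2 + 13*b - 2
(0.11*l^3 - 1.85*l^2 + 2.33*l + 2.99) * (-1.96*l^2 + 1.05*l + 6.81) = -0.2156*l^5 + 3.7415*l^4 - 5.7602*l^3 - 16.0124*l^2 + 19.0068*l + 20.3619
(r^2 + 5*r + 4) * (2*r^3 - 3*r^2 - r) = 2*r^5 + 7*r^4 - 8*r^3 - 17*r^2 - 4*r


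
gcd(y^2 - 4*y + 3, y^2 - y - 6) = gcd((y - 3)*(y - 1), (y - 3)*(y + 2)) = y - 3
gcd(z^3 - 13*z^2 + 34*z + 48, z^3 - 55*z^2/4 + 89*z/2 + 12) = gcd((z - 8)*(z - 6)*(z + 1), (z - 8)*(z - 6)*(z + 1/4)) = z^2 - 14*z + 48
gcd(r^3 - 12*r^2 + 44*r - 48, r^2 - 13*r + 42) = r - 6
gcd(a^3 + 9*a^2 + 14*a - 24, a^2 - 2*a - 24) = a + 4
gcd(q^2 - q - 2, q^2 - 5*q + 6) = q - 2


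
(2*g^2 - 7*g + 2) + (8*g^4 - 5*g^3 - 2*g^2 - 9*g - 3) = 8*g^4 - 5*g^3 - 16*g - 1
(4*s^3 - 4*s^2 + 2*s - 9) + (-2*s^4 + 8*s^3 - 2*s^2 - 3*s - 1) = -2*s^4 + 12*s^3 - 6*s^2 - s - 10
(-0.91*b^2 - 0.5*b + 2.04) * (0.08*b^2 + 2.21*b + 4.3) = -0.0728*b^4 - 2.0511*b^3 - 4.8548*b^2 + 2.3584*b + 8.772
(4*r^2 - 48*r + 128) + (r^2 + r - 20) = 5*r^2 - 47*r + 108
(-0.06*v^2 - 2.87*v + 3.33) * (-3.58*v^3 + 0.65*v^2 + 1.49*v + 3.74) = 0.2148*v^5 + 10.2356*v^4 - 13.8763*v^3 - 2.3362*v^2 - 5.7721*v + 12.4542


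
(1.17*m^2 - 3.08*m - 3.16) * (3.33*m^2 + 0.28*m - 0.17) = 3.8961*m^4 - 9.9288*m^3 - 11.5841*m^2 - 0.3612*m + 0.5372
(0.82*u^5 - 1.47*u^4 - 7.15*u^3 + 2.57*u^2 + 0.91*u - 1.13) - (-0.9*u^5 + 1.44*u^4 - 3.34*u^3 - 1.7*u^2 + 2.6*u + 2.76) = 1.72*u^5 - 2.91*u^4 - 3.81*u^3 + 4.27*u^2 - 1.69*u - 3.89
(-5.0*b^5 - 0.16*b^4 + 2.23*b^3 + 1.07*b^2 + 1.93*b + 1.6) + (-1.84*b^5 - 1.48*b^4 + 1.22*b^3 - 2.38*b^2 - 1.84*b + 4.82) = -6.84*b^5 - 1.64*b^4 + 3.45*b^3 - 1.31*b^2 + 0.0899999999999999*b + 6.42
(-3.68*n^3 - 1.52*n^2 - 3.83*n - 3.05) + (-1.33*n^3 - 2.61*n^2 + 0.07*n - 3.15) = -5.01*n^3 - 4.13*n^2 - 3.76*n - 6.2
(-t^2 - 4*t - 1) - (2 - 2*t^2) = t^2 - 4*t - 3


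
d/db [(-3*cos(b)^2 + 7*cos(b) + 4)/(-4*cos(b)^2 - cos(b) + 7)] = (-31*cos(b)^2 + 10*cos(b) - 53)*sin(b)/(-4*sin(b)^2 + cos(b) - 3)^2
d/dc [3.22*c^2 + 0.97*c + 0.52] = 6.44*c + 0.97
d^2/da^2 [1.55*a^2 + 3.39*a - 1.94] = 3.10000000000000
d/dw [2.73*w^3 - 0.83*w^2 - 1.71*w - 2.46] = 8.19*w^2 - 1.66*w - 1.71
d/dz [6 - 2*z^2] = -4*z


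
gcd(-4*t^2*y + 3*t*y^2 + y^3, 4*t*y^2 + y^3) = 4*t*y + y^2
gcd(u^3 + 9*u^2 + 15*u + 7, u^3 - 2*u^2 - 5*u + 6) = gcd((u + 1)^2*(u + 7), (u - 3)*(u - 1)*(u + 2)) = 1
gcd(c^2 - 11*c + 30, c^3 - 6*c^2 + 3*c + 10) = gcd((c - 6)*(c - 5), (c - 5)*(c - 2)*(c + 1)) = c - 5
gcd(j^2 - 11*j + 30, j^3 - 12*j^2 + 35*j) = j - 5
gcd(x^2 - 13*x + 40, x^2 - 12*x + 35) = x - 5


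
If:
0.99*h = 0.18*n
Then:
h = 0.181818181818182*n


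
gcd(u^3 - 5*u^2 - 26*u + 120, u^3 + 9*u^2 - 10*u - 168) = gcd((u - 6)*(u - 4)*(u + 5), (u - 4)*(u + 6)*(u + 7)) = u - 4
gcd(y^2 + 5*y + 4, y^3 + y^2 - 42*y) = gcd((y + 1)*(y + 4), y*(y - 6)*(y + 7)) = 1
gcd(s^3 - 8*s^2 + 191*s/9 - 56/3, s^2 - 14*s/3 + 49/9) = s - 7/3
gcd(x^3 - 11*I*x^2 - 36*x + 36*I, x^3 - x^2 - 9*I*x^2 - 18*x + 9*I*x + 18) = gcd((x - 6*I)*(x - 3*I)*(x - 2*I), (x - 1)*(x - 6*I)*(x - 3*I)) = x^2 - 9*I*x - 18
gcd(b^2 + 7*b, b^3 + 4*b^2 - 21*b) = b^2 + 7*b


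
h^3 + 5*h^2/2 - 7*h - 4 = (h - 2)*(h + 1/2)*(h + 4)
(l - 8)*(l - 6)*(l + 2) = l^3 - 12*l^2 + 20*l + 96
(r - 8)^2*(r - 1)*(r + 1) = r^4 - 16*r^3 + 63*r^2 + 16*r - 64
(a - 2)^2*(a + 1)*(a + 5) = a^4 + 2*a^3 - 15*a^2 + 4*a + 20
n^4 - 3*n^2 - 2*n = n*(n - 2)*(n + 1)^2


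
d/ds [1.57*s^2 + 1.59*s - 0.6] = 3.14*s + 1.59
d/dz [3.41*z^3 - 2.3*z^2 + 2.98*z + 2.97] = 10.23*z^2 - 4.6*z + 2.98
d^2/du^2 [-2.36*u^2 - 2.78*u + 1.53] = -4.72000000000000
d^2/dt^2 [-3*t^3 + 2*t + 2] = -18*t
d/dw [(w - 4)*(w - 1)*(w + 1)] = 3*w^2 - 8*w - 1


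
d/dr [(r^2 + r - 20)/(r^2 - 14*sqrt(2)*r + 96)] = (-2*(r - 7*sqrt(2))*(r^2 + r - 20) + (2*r + 1)*(r^2 - 14*sqrt(2)*r + 96))/(r^2 - 14*sqrt(2)*r + 96)^2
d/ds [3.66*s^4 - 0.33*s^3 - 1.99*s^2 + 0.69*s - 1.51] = 14.64*s^3 - 0.99*s^2 - 3.98*s + 0.69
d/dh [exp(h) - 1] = exp(h)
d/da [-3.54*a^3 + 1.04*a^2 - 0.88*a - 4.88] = -10.62*a^2 + 2.08*a - 0.88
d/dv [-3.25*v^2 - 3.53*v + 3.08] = -6.5*v - 3.53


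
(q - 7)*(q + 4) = q^2 - 3*q - 28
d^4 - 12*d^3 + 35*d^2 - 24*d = d*(d - 8)*(d - 3)*(d - 1)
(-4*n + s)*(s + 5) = -4*n*s - 20*n + s^2 + 5*s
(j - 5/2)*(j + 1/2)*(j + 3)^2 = j^4 + 4*j^3 - 17*j^2/4 - 51*j/2 - 45/4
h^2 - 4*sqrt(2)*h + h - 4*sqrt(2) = (h + 1)*(h - 4*sqrt(2))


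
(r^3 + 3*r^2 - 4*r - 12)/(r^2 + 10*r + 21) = (r^2 - 4)/(r + 7)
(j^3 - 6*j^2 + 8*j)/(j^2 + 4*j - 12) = j*(j - 4)/(j + 6)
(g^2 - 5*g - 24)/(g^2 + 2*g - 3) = (g - 8)/(g - 1)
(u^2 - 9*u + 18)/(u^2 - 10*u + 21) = (u - 6)/(u - 7)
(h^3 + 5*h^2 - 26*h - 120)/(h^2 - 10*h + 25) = (h^2 + 10*h + 24)/(h - 5)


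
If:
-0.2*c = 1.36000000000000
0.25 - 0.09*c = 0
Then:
No Solution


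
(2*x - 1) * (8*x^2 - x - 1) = 16*x^3 - 10*x^2 - x + 1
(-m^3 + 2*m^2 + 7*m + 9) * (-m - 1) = m^4 - m^3 - 9*m^2 - 16*m - 9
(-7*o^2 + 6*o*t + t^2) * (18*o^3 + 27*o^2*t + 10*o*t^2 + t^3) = -126*o^5 - 81*o^4*t + 110*o^3*t^2 + 80*o^2*t^3 + 16*o*t^4 + t^5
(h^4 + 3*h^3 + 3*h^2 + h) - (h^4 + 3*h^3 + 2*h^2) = h^2 + h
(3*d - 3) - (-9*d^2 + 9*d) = 9*d^2 - 6*d - 3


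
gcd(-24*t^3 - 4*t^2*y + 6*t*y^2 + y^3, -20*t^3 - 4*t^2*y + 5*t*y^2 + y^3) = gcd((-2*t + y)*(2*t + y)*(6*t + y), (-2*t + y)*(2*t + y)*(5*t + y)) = -4*t^2 + y^2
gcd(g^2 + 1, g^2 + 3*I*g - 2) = g + I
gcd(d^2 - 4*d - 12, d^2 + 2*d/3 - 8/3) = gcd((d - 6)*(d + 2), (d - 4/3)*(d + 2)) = d + 2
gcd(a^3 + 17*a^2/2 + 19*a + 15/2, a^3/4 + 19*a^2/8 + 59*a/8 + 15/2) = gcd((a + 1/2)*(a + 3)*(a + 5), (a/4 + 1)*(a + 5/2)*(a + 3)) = a + 3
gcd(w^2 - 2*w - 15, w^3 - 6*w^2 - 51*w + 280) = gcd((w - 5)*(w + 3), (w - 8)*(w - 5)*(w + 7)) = w - 5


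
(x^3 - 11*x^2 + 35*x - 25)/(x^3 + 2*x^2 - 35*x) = (x^2 - 6*x + 5)/(x*(x + 7))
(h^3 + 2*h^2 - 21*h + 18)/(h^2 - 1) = (h^2 + 3*h - 18)/(h + 1)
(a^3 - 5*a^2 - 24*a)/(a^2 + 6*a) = (a^2 - 5*a - 24)/(a + 6)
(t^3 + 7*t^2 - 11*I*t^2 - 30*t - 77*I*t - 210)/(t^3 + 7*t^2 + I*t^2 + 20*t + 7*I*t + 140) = (t^2 - 11*I*t - 30)/(t^2 + I*t + 20)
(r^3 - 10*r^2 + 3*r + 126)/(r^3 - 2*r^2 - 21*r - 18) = (r - 7)/(r + 1)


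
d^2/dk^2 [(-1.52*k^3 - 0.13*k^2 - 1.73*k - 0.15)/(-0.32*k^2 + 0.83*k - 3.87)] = (-4.44089209850063e-16*k^5 + 8.88178419700125e-16*k^4 - 1.24712*k^3 - 30.168144*k^2 + 123.495696*k + 14.84301)/(0.032768*k^6 - 0.254976*k^5 + 1.850208*k^4 - 6.739019*k^3 + 22.375953*k^2 - 37.292481*k + 57.960603)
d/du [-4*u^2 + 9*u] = 9 - 8*u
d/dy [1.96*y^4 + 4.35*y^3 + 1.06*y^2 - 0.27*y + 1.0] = 7.84*y^3 + 13.05*y^2 + 2.12*y - 0.27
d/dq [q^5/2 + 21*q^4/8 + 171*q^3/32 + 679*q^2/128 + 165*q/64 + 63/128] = 5*q^4/2 + 21*q^3/2 + 513*q^2/32 + 679*q/64 + 165/64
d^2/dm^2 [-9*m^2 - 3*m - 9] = -18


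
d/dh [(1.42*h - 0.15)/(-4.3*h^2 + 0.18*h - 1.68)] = (6.106*h^2 - 1.29*h - 2.3586)/(18.49*h^4 - 1.548*h^3 + 14.4804*h^2 - 0.6048*h + 2.8224)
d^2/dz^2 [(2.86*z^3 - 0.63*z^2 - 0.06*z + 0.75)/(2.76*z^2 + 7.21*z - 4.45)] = (-2.8421709430404e-14*z^5 + 391.761476*z^3 - 562.71678*z^2 + 424.93758*z + 67.59786)/(21.024576*z^6 + 164.768688*z^5 + 328.733388*z^4 - 156.513959*z^3 - 530.023035*z^2 + 428.328075*z - 88.121125)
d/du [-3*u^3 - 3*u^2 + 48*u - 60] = -9*u^2 - 6*u + 48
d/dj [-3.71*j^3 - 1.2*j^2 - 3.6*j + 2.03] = -11.13*j^2 - 2.4*j - 3.6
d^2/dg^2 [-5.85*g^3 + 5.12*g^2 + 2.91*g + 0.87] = 10.24 - 35.1*g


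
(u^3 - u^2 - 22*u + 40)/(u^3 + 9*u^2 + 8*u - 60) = (u - 4)/(u + 6)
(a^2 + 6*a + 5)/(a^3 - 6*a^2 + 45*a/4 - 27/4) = 4*(a^2 + 6*a + 5)/(4*a^3 - 24*a^2 + 45*a - 27)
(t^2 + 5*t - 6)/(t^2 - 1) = (t + 6)/(t + 1)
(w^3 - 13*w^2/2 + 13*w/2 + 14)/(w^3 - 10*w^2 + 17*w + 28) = (w - 7/2)/(w - 7)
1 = 1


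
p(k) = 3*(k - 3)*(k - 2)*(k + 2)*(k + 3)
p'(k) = 3*(k - 3)*(k - 2)*(k + 2) + 3*(k - 3)*(k - 2)*(k + 3) + 3*(k - 3)*(k + 2)*(k + 3) + 3*(k - 2)*(k + 2)*(k + 3) = 12*k^3 - 78*k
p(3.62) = 112.10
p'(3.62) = 286.90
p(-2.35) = -15.88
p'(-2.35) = 27.57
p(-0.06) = 107.86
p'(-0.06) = 4.68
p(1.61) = 27.07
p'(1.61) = -75.50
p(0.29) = 104.74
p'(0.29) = -22.33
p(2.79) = -13.80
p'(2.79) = 42.99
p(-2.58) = -18.68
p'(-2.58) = -4.84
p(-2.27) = -13.31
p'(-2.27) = 36.70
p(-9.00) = 16632.00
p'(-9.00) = -8046.00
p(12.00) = 56700.00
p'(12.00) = 19800.00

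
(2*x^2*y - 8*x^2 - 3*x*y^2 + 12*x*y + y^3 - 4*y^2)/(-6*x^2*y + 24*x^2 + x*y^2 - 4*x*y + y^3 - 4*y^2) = (-x + y)/(3*x + y)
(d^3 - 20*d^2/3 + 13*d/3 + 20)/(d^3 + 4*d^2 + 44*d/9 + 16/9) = 3*(d^2 - 8*d + 15)/(3*d^2 + 8*d + 4)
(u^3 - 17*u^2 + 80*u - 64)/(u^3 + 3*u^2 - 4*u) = (u^2 - 16*u + 64)/(u*(u + 4))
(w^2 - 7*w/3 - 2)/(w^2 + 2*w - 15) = (w + 2/3)/(w + 5)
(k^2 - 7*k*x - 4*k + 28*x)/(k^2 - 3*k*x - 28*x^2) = (k - 4)/(k + 4*x)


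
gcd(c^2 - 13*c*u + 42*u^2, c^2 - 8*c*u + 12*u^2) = -c + 6*u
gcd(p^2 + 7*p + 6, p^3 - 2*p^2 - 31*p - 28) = p + 1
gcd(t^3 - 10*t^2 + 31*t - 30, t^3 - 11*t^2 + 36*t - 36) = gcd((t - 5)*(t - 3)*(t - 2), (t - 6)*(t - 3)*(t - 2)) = t^2 - 5*t + 6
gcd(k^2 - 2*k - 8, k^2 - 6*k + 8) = k - 4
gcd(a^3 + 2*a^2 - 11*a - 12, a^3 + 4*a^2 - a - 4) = a^2 + 5*a + 4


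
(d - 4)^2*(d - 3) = d^3 - 11*d^2 + 40*d - 48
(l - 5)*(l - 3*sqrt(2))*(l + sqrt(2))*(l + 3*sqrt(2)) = l^4 - 5*l^3 + sqrt(2)*l^3 - 18*l^2 - 5*sqrt(2)*l^2 - 18*sqrt(2)*l + 90*l + 90*sqrt(2)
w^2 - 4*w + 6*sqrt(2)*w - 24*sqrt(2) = (w - 4)*(w + 6*sqrt(2))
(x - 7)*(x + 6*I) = x^2 - 7*x + 6*I*x - 42*I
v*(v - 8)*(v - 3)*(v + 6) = v^4 - 5*v^3 - 42*v^2 + 144*v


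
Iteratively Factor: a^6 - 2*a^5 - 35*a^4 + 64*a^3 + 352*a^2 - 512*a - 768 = (a + 4)*(a^5 - 6*a^4 - 11*a^3 + 108*a^2 - 80*a - 192) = (a - 3)*(a + 4)*(a^4 - 3*a^3 - 20*a^2 + 48*a + 64) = (a - 3)*(a + 1)*(a + 4)*(a^3 - 4*a^2 - 16*a + 64) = (a - 4)*(a - 3)*(a + 1)*(a + 4)*(a^2 - 16) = (a - 4)^2*(a - 3)*(a + 1)*(a + 4)*(a + 4)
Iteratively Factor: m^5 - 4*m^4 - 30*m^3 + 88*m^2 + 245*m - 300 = (m - 5)*(m^4 + m^3 - 25*m^2 - 37*m + 60) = (m - 5)*(m + 4)*(m^3 - 3*m^2 - 13*m + 15) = (m - 5)*(m - 1)*(m + 4)*(m^2 - 2*m - 15) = (m - 5)*(m - 1)*(m + 3)*(m + 4)*(m - 5)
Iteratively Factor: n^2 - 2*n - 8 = (n - 4)*(n + 2)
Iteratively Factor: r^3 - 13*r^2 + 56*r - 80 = (r - 4)*(r^2 - 9*r + 20) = (r - 4)^2*(r - 5)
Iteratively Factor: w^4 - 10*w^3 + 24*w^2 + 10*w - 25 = (w - 5)*(w^3 - 5*w^2 - w + 5) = (w - 5)*(w + 1)*(w^2 - 6*w + 5) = (w - 5)*(w - 1)*(w + 1)*(w - 5)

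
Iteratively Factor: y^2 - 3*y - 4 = (y - 4)*(y + 1)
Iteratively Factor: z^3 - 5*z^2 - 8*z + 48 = (z + 3)*(z^2 - 8*z + 16) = (z - 4)*(z + 3)*(z - 4)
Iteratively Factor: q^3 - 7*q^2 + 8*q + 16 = (q - 4)*(q^2 - 3*q - 4) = (q - 4)*(q + 1)*(q - 4)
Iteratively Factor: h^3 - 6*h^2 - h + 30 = (h - 5)*(h^2 - h - 6) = (h - 5)*(h - 3)*(h + 2)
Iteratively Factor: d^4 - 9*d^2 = (d + 3)*(d^3 - 3*d^2) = d*(d + 3)*(d^2 - 3*d) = d^2*(d + 3)*(d - 3)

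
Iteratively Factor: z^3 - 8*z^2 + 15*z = (z - 3)*(z^2 - 5*z) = z*(z - 3)*(z - 5)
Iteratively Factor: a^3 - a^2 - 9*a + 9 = (a + 3)*(a^2 - 4*a + 3) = (a - 1)*(a + 3)*(a - 3)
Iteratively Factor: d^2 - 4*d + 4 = (d - 2)*(d - 2)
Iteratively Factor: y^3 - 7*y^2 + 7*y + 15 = (y - 5)*(y^2 - 2*y - 3) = (y - 5)*(y - 3)*(y + 1)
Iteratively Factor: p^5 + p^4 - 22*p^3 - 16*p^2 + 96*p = (p + 4)*(p^4 - 3*p^3 - 10*p^2 + 24*p) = (p + 3)*(p + 4)*(p^3 - 6*p^2 + 8*p) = p*(p + 3)*(p + 4)*(p^2 - 6*p + 8) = p*(p - 2)*(p + 3)*(p + 4)*(p - 4)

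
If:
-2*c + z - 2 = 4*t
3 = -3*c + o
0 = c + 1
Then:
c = -1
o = 0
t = z/4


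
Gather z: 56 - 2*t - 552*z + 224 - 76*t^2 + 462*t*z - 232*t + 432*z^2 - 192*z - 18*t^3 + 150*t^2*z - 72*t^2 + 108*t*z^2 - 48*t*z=-18*t^3 - 148*t^2 - 234*t + z^2*(108*t + 432) + z*(150*t^2 + 414*t - 744) + 280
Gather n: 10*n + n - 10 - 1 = 11*n - 11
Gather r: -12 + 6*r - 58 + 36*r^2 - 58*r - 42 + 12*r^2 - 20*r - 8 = 48*r^2 - 72*r - 120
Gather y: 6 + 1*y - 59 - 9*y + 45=-8*y - 8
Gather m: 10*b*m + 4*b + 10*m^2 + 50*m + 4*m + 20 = 4*b + 10*m^2 + m*(10*b + 54) + 20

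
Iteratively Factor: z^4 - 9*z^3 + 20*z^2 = (z)*(z^3 - 9*z^2 + 20*z) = z*(z - 4)*(z^2 - 5*z) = z^2*(z - 4)*(z - 5)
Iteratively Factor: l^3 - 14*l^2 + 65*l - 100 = (l - 5)*(l^2 - 9*l + 20) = (l - 5)^2*(l - 4)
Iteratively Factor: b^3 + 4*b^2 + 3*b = (b + 1)*(b^2 + 3*b) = b*(b + 1)*(b + 3)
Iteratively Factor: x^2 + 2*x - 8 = (x + 4)*(x - 2)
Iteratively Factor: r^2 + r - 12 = (r - 3)*(r + 4)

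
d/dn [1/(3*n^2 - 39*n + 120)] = (13 - 2*n)/(3*(n^2 - 13*n + 40)^2)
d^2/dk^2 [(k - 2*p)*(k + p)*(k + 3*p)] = 6*k + 4*p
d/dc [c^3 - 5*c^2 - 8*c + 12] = 3*c^2 - 10*c - 8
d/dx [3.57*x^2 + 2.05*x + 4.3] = 7.14*x + 2.05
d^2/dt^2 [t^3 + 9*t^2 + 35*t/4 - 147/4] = 6*t + 18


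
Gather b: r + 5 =r + 5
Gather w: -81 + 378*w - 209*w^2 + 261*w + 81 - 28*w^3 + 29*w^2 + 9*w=-28*w^3 - 180*w^2 + 648*w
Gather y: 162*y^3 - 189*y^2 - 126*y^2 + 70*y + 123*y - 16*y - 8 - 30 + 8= 162*y^3 - 315*y^2 + 177*y - 30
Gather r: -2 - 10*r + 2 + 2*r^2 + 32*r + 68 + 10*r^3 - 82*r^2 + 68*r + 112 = 10*r^3 - 80*r^2 + 90*r + 180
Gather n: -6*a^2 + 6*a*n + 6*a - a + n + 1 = -6*a^2 + 5*a + n*(6*a + 1) + 1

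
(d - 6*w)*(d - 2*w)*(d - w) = d^3 - 9*d^2*w + 20*d*w^2 - 12*w^3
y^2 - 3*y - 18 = (y - 6)*(y + 3)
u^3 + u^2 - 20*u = u*(u - 4)*(u + 5)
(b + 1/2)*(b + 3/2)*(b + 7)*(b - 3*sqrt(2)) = b^4 - 3*sqrt(2)*b^3 + 9*b^3 - 27*sqrt(2)*b^2 + 59*b^2/4 - 177*sqrt(2)*b/4 + 21*b/4 - 63*sqrt(2)/4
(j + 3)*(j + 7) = j^2 + 10*j + 21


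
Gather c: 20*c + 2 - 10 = 20*c - 8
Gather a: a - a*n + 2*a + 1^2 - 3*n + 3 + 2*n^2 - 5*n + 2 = a*(3 - n) + 2*n^2 - 8*n + 6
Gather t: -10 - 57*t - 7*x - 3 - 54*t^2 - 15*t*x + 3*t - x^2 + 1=-54*t^2 + t*(-15*x - 54) - x^2 - 7*x - 12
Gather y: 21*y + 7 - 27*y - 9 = -6*y - 2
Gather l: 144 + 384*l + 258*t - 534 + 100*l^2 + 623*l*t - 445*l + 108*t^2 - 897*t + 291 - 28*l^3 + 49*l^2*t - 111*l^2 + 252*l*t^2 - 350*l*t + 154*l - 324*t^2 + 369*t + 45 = -28*l^3 + l^2*(49*t - 11) + l*(252*t^2 + 273*t + 93) - 216*t^2 - 270*t - 54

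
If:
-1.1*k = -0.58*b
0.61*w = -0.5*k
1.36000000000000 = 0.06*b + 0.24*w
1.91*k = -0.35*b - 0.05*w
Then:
No Solution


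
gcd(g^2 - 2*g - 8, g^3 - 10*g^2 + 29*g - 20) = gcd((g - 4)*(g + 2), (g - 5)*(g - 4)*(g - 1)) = g - 4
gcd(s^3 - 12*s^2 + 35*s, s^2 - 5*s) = s^2 - 5*s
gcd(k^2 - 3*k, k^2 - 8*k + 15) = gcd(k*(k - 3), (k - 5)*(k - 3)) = k - 3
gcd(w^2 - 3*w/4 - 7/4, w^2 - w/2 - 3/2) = w + 1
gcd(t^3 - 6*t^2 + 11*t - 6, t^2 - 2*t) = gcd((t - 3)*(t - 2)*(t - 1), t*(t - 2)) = t - 2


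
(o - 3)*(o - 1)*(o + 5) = o^3 + o^2 - 17*o + 15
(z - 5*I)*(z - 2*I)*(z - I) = z^3 - 8*I*z^2 - 17*z + 10*I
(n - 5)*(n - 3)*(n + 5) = n^3 - 3*n^2 - 25*n + 75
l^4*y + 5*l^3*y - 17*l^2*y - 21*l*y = l*(l - 3)*(l + 7)*(l*y + y)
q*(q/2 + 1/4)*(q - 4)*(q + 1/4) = q^4/2 - 13*q^3/8 - 23*q^2/16 - q/4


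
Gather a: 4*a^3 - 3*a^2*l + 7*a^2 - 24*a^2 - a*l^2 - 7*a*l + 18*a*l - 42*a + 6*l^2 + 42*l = 4*a^3 + a^2*(-3*l - 17) + a*(-l^2 + 11*l - 42) + 6*l^2 + 42*l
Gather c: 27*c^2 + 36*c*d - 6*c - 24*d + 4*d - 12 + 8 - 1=27*c^2 + c*(36*d - 6) - 20*d - 5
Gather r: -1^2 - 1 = -2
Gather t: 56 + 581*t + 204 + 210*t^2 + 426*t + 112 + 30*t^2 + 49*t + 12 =240*t^2 + 1056*t + 384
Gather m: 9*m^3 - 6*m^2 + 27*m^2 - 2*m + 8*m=9*m^3 + 21*m^2 + 6*m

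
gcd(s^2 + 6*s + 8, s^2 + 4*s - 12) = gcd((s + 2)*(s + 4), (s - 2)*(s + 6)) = 1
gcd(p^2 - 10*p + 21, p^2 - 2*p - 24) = 1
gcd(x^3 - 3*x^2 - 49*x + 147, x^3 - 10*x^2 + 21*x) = x^2 - 10*x + 21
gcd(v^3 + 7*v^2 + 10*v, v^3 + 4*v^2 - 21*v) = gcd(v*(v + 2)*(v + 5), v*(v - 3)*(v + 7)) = v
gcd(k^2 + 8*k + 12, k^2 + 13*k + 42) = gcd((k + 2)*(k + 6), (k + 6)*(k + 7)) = k + 6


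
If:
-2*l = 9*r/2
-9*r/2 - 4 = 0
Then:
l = 2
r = -8/9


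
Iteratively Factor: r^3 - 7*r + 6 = (r + 3)*(r^2 - 3*r + 2) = (r - 2)*(r + 3)*(r - 1)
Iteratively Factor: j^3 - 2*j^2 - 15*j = (j - 5)*(j^2 + 3*j) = (j - 5)*(j + 3)*(j)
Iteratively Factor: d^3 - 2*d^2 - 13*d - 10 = (d + 1)*(d^2 - 3*d - 10) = (d - 5)*(d + 1)*(d + 2)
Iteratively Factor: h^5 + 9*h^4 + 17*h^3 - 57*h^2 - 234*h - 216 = (h + 3)*(h^4 + 6*h^3 - h^2 - 54*h - 72) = (h + 3)^2*(h^3 + 3*h^2 - 10*h - 24) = (h + 2)*(h + 3)^2*(h^2 + h - 12) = (h - 3)*(h + 2)*(h + 3)^2*(h + 4)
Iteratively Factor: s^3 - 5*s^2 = (s)*(s^2 - 5*s) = s^2*(s - 5)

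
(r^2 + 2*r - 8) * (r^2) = r^4 + 2*r^3 - 8*r^2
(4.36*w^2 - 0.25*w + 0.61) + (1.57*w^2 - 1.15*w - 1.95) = 5.93*w^2 - 1.4*w - 1.34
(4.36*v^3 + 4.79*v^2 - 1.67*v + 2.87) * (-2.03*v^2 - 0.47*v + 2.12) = -8.8508*v^5 - 11.7729*v^4 + 10.382*v^3 + 5.1136*v^2 - 4.8893*v + 6.0844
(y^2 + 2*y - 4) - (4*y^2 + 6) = -3*y^2 + 2*y - 10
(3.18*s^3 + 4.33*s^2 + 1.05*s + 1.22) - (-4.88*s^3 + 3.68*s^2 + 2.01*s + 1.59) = 8.06*s^3 + 0.65*s^2 - 0.96*s - 0.37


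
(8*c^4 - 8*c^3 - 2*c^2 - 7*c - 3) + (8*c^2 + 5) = 8*c^4 - 8*c^3 + 6*c^2 - 7*c + 2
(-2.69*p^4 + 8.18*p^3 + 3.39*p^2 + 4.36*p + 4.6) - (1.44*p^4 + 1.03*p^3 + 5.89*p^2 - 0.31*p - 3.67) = -4.13*p^4 + 7.15*p^3 - 2.5*p^2 + 4.67*p + 8.27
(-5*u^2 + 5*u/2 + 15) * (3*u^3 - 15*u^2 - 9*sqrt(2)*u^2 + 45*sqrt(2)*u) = -15*u^5 + 45*sqrt(2)*u^4 + 165*u^4/2 - 495*sqrt(2)*u^3/2 + 15*u^3/2 - 225*u^2 - 45*sqrt(2)*u^2/2 + 675*sqrt(2)*u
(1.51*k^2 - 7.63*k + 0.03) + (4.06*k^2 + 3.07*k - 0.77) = 5.57*k^2 - 4.56*k - 0.74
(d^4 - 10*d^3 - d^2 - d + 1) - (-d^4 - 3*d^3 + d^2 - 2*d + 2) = 2*d^4 - 7*d^3 - 2*d^2 + d - 1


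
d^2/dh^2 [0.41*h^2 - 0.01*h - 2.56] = 0.820000000000000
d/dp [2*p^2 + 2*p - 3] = 4*p + 2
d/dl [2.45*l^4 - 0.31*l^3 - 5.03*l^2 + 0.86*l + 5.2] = 9.8*l^3 - 0.93*l^2 - 10.06*l + 0.86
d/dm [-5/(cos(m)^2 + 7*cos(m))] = -5*(2*cos(m) + 7)*sin(m)/((cos(m) + 7)^2*cos(m)^2)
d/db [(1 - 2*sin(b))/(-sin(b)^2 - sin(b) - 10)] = (2*sin(b) + cos(2*b) + 20)*cos(b)/(sin(b)^2 + sin(b) + 10)^2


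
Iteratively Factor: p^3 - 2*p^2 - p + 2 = (p + 1)*(p^2 - 3*p + 2) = (p - 1)*(p + 1)*(p - 2)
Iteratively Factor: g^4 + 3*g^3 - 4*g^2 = (g - 1)*(g^3 + 4*g^2) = (g - 1)*(g + 4)*(g^2) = g*(g - 1)*(g + 4)*(g)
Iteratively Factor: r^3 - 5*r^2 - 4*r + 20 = (r - 2)*(r^2 - 3*r - 10) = (r - 5)*(r - 2)*(r + 2)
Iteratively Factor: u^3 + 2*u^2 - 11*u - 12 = (u + 1)*(u^2 + u - 12) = (u + 1)*(u + 4)*(u - 3)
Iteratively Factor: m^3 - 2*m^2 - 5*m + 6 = (m - 1)*(m^2 - m - 6) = (m - 1)*(m + 2)*(m - 3)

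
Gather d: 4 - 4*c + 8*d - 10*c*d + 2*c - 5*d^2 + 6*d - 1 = -2*c - 5*d^2 + d*(14 - 10*c) + 3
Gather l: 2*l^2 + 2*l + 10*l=2*l^2 + 12*l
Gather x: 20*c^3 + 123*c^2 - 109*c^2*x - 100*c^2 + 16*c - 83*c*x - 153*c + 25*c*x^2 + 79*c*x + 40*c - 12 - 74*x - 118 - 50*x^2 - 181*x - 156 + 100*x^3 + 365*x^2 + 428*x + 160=20*c^3 + 23*c^2 - 97*c + 100*x^3 + x^2*(25*c + 315) + x*(-109*c^2 - 4*c + 173) - 126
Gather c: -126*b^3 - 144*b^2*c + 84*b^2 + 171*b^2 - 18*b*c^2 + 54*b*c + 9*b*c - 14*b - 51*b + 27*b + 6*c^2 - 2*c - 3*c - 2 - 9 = -126*b^3 + 255*b^2 - 38*b + c^2*(6 - 18*b) + c*(-144*b^2 + 63*b - 5) - 11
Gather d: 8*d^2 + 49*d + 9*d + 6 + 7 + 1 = 8*d^2 + 58*d + 14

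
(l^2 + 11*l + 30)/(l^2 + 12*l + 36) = (l + 5)/(l + 6)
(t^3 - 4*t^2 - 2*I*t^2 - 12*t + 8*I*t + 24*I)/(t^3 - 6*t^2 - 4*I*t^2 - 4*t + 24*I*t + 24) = (t + 2)/(t - 2*I)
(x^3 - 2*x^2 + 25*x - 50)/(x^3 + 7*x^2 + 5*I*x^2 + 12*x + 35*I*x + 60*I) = (x^2 - x*(2 + 5*I) + 10*I)/(x^2 + 7*x + 12)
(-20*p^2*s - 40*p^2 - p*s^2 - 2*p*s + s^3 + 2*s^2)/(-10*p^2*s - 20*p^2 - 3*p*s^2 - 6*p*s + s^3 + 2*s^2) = (4*p + s)/(2*p + s)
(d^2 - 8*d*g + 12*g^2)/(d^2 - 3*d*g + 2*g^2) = (d - 6*g)/(d - g)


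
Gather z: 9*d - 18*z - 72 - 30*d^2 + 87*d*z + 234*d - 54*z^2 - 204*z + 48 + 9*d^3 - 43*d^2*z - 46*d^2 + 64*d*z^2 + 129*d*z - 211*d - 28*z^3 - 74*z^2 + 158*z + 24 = 9*d^3 - 76*d^2 + 32*d - 28*z^3 + z^2*(64*d - 128) + z*(-43*d^2 + 216*d - 64)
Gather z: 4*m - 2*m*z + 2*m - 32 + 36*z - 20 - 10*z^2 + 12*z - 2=6*m - 10*z^2 + z*(48 - 2*m) - 54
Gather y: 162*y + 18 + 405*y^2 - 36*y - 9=405*y^2 + 126*y + 9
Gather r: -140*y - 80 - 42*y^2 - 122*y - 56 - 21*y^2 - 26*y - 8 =-63*y^2 - 288*y - 144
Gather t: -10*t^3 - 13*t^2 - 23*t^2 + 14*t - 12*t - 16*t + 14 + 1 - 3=-10*t^3 - 36*t^2 - 14*t + 12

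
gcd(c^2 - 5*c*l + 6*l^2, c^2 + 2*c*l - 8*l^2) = c - 2*l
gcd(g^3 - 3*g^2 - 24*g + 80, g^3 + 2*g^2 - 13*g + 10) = g + 5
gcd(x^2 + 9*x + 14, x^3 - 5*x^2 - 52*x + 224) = x + 7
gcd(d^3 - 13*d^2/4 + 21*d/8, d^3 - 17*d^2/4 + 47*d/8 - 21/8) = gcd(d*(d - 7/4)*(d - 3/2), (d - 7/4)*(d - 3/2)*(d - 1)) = d^2 - 13*d/4 + 21/8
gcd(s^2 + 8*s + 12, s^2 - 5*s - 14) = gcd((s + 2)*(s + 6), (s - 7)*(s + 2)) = s + 2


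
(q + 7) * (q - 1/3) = q^2 + 20*q/3 - 7/3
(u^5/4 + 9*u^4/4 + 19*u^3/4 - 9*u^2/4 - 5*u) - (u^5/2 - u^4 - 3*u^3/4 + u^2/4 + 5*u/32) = -u^5/4 + 13*u^4/4 + 11*u^3/2 - 5*u^2/2 - 165*u/32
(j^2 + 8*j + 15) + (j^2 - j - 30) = 2*j^2 + 7*j - 15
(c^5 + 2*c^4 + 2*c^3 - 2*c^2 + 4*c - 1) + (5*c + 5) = c^5 + 2*c^4 + 2*c^3 - 2*c^2 + 9*c + 4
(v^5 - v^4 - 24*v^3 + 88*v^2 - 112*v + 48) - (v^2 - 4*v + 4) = v^5 - v^4 - 24*v^3 + 87*v^2 - 108*v + 44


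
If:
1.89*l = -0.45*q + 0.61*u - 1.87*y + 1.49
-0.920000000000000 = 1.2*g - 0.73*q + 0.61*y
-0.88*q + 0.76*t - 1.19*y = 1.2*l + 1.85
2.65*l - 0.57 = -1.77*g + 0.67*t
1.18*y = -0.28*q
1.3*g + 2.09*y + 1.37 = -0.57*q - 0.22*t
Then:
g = -1.96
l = 3.02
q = -1.64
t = 5.91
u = 6.90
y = 0.39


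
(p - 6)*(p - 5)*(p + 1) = p^3 - 10*p^2 + 19*p + 30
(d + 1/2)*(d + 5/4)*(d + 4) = d^3 + 23*d^2/4 + 61*d/8 + 5/2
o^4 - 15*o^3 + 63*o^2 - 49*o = o*(o - 7)^2*(o - 1)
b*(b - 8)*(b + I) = b^3 - 8*b^2 + I*b^2 - 8*I*b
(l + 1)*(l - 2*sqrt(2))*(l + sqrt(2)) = l^3 - sqrt(2)*l^2 + l^2 - 4*l - sqrt(2)*l - 4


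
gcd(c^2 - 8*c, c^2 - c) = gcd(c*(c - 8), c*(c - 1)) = c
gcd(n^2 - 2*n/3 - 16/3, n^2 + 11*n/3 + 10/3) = n + 2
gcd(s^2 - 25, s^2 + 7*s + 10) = s + 5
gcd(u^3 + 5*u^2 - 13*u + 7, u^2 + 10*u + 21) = u + 7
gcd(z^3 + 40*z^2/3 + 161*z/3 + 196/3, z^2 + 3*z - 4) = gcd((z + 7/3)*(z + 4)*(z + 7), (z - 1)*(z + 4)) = z + 4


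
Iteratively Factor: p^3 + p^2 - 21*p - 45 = (p + 3)*(p^2 - 2*p - 15) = (p + 3)^2*(p - 5)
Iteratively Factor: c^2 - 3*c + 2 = (c - 2)*(c - 1)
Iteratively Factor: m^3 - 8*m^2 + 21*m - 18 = (m - 3)*(m^2 - 5*m + 6) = (m - 3)^2*(m - 2)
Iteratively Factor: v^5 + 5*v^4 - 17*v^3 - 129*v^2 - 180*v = (v + 3)*(v^4 + 2*v^3 - 23*v^2 - 60*v) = v*(v + 3)*(v^3 + 2*v^2 - 23*v - 60) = v*(v - 5)*(v + 3)*(v^2 + 7*v + 12) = v*(v - 5)*(v + 3)^2*(v + 4)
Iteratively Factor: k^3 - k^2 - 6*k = (k + 2)*(k^2 - 3*k) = (k - 3)*(k + 2)*(k)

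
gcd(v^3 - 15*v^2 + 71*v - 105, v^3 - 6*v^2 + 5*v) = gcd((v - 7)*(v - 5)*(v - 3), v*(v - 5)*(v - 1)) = v - 5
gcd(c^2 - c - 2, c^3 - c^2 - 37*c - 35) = c + 1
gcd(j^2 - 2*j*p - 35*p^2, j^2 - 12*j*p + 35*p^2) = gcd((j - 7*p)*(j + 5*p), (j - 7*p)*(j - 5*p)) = -j + 7*p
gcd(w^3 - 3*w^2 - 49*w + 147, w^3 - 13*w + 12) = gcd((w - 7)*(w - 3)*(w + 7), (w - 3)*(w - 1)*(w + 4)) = w - 3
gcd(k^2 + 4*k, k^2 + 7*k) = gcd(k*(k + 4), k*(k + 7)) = k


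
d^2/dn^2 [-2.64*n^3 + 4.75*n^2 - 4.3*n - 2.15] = 9.5 - 15.84*n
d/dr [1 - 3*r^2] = -6*r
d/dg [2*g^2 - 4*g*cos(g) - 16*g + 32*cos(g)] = 4*g*sin(g) + 4*g - 32*sin(g) - 4*cos(g) - 16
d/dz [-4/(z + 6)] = 4/(z + 6)^2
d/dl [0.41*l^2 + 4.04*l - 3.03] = 0.82*l + 4.04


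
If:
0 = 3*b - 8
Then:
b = 8/3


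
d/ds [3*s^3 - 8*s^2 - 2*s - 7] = 9*s^2 - 16*s - 2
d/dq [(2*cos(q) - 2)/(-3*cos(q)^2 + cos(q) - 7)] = 6*(sin(q)^2 + 2*cos(q) + 1)*sin(q)/(3*sin(q)^2 + cos(q) - 10)^2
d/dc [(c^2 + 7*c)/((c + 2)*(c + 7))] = 2/(c^2 + 4*c + 4)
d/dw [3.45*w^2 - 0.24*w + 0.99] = 6.9*w - 0.24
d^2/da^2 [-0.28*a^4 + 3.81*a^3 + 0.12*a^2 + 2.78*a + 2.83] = -3.36*a^2 + 22.86*a + 0.24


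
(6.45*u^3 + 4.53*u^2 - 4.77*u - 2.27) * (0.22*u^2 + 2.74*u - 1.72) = 1.419*u^5 + 18.6696*u^4 + 0.268800000000003*u^3 - 21.3608*u^2 + 1.9846*u + 3.9044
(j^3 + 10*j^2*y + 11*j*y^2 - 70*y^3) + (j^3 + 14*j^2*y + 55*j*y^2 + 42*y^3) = 2*j^3 + 24*j^2*y + 66*j*y^2 - 28*y^3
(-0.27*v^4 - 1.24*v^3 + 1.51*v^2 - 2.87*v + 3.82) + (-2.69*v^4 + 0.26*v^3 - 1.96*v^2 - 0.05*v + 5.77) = -2.96*v^4 - 0.98*v^3 - 0.45*v^2 - 2.92*v + 9.59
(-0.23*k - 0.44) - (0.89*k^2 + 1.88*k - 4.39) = -0.89*k^2 - 2.11*k + 3.95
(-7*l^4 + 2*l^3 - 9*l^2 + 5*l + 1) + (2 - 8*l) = -7*l^4 + 2*l^3 - 9*l^2 - 3*l + 3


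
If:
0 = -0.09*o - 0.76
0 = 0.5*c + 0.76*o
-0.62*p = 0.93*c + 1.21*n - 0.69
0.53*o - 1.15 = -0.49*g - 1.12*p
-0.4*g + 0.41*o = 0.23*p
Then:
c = 12.84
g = -15.42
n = -15.33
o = -8.44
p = 11.77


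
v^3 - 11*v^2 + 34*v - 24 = (v - 6)*(v - 4)*(v - 1)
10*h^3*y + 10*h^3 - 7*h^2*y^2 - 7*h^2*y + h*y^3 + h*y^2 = (-5*h + y)*(-2*h + y)*(h*y + h)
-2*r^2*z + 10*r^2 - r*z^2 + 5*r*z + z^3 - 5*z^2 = (-2*r + z)*(r + z)*(z - 5)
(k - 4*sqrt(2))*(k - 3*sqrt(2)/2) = k^2 - 11*sqrt(2)*k/2 + 12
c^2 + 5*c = c*(c + 5)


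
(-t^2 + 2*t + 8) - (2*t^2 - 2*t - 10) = -3*t^2 + 4*t + 18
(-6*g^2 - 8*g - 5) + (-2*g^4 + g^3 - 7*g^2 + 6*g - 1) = -2*g^4 + g^3 - 13*g^2 - 2*g - 6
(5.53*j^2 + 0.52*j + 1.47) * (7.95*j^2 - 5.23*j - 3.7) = 43.9635*j^4 - 24.7879*j^3 - 11.4941*j^2 - 9.6121*j - 5.439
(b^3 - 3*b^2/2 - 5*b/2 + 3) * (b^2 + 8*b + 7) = b^5 + 13*b^4/2 - 15*b^3/2 - 55*b^2/2 + 13*b/2 + 21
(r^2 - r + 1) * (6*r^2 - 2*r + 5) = 6*r^4 - 8*r^3 + 13*r^2 - 7*r + 5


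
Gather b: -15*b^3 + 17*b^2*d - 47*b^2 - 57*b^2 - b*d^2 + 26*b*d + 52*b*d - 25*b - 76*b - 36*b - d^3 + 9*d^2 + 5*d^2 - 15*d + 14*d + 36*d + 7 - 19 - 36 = -15*b^3 + b^2*(17*d - 104) + b*(-d^2 + 78*d - 137) - d^3 + 14*d^2 + 35*d - 48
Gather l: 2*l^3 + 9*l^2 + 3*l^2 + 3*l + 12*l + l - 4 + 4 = 2*l^3 + 12*l^2 + 16*l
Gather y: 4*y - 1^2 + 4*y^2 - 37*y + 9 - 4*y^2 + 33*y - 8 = 0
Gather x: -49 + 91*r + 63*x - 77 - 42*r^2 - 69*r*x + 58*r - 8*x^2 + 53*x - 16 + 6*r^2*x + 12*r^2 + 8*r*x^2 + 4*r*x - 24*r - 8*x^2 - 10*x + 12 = -30*r^2 + 125*r + x^2*(8*r - 16) + x*(6*r^2 - 65*r + 106) - 130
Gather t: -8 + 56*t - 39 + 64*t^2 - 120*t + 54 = 64*t^2 - 64*t + 7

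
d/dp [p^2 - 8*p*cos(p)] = 8*p*sin(p) + 2*p - 8*cos(p)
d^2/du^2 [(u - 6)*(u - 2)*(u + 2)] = 6*u - 12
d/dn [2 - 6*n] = -6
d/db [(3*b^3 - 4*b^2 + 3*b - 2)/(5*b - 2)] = 2*(15*b^3 - 19*b^2 + 8*b + 2)/(25*b^2 - 20*b + 4)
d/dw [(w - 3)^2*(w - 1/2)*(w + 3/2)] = 4*w^3 - 15*w^2 + 9*w/2 + 27/2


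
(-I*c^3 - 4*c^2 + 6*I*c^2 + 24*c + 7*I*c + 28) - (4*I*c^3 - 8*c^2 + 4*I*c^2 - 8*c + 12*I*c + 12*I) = -5*I*c^3 + 4*c^2 + 2*I*c^2 + 32*c - 5*I*c + 28 - 12*I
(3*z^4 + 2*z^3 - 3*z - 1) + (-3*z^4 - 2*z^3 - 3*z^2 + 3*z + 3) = 2 - 3*z^2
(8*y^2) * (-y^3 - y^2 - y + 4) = -8*y^5 - 8*y^4 - 8*y^3 + 32*y^2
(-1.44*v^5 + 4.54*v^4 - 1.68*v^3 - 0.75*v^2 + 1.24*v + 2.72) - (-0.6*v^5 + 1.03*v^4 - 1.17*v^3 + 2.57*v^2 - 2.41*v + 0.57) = -0.84*v^5 + 3.51*v^4 - 0.51*v^3 - 3.32*v^2 + 3.65*v + 2.15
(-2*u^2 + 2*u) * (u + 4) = -2*u^3 - 6*u^2 + 8*u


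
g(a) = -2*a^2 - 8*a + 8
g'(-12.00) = 40.00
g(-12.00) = -184.00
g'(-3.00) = 4.00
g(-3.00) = 14.00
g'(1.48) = -13.92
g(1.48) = -8.22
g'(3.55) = -22.20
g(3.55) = -45.60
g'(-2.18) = 0.72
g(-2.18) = 15.94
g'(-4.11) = 8.44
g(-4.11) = 7.10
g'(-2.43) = 1.72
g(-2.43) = 15.63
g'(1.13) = -12.52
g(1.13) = -3.59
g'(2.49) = -17.96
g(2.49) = -24.32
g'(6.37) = -33.48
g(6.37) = -124.11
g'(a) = -4*a - 8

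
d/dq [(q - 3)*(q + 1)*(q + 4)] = 3*q^2 + 4*q - 11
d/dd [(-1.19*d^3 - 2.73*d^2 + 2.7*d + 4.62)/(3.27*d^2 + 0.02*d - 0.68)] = (-3.8913*d^4 - 0.0475999999999992*d^3 - 6.456*d^2 - 26.502*d - 1.9284)/(10.6929*d^4 + 0.1308*d^3 - 4.4468*d^2 - 0.0272*d + 0.4624)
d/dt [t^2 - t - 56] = 2*t - 1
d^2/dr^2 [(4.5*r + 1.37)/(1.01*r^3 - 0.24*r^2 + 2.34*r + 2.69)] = (27.5427*r^5 + 10.225644*r^4 - 26.065608*r^3 - 126.81198*r^2 - 9.51807000000001*r - 39.879312)/(1.030301*r^9 - 0.734472*r^8 + 7.33563*r^7 + 4.815087*r^6 + 13.083084*r^5 + 34.667676*r^4 + 25.674063*r^3 + 38.9781*r^2 + 50.797422*r + 19.465109)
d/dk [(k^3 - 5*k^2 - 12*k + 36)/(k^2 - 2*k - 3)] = (k^4 - 4*k^3 + 13*k^2 - 42*k + 108)/(k^4 - 4*k^3 - 2*k^2 + 12*k + 9)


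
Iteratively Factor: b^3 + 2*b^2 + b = (b + 1)*(b^2 + b) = b*(b + 1)*(b + 1)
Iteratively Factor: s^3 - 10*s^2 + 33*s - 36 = (s - 4)*(s^2 - 6*s + 9) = (s - 4)*(s - 3)*(s - 3)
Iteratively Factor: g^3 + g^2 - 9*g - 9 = (g + 3)*(g^2 - 2*g - 3) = (g + 1)*(g + 3)*(g - 3)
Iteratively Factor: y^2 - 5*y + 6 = (y - 3)*(y - 2)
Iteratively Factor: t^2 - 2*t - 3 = (t - 3)*(t + 1)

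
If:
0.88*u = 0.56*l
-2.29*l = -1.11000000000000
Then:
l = 0.48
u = 0.31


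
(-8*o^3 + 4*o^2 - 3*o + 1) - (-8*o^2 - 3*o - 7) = -8*o^3 + 12*o^2 + 8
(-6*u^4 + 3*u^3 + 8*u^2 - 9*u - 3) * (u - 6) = -6*u^5 + 39*u^4 - 10*u^3 - 57*u^2 + 51*u + 18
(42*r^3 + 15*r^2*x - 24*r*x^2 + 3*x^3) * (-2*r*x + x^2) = -84*r^4*x + 12*r^3*x^2 + 63*r^2*x^3 - 30*r*x^4 + 3*x^5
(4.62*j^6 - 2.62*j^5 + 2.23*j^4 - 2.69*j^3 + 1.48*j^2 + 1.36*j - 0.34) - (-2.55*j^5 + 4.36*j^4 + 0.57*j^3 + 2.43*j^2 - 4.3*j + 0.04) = 4.62*j^6 - 0.0700000000000003*j^5 - 2.13*j^4 - 3.26*j^3 - 0.95*j^2 + 5.66*j - 0.38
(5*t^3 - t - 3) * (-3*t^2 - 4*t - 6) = -15*t^5 - 20*t^4 - 27*t^3 + 13*t^2 + 18*t + 18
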